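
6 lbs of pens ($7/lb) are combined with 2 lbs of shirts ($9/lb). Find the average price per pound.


Cost of pens:
6 x $7 = $42
Cost of shirts:
2 x $9 = $18
Total cost: $42 + $18 = $60
Total weight: 8 lbs
Average: $60 / 8 = $7.50/lb

$7.50/lb


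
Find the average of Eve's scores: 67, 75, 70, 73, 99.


Add the scores:
67 + 75 + 70 + 73 + 99 = 384
Divide by the number of tests:
384 / 5 = 76.8

76.8


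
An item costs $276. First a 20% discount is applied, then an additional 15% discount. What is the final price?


First discount:
20% of $276 = $55.20
Price after first discount:
$276 - $55.20 = $220.80
Second discount:
15% of $220.80 = $33.12
Final price:
$220.80 - $33.12 = $187.68

$187.68


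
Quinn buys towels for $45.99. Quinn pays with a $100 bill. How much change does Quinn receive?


Start with the amount paid:
$100
Subtract the price:
$100 - $45.99 = $54.01

$54.01


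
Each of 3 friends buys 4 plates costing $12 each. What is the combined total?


Cost per person:
4 x $12 = $48
Group total:
3 x $48 = $144

$144


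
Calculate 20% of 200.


Convert percentage to decimal:
20% = 0.2
Multiply:
200 x 0.2 = 40

40


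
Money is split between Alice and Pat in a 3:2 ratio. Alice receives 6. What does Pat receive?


Find the multiplier:
6 / 3 = 2
Apply to Pat's share:
2 x 2 = 4

4


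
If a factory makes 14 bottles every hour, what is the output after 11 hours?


Production rate: 14 bottles per hour
Time: 11 hours
Total: 14 x 11 = 154 bottles

154 bottles


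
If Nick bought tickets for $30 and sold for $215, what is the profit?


Selling price = $215
Cost price = $30
Profit = selling price - cost price:
Profit = $215 - $30 = $185

$185


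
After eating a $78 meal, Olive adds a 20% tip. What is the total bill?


Calculate the tip:
20% of $78 = $15.60
Add tip to meal cost:
$78 + $15.60 = $93.60

$93.60


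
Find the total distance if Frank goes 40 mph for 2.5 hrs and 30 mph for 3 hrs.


Leg 1 distance:
40 x 2.5 = 100 miles
Leg 2 distance:
30 x 3 = 90 miles
Total distance:
100 + 90 = 190 miles

190 miles


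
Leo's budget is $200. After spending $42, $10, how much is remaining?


Add up expenses:
$42 + $10 = $52
Subtract from budget:
$200 - $52 = $148

$148


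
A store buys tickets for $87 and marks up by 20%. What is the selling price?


Calculate the markup amount:
20% of $87 = $17.40
Add to cost:
$87 + $17.40 = $104.40

$104.40


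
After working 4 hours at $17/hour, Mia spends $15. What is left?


Calculate earnings:
4 x $17 = $68
Subtract spending:
$68 - $15 = $53

$53


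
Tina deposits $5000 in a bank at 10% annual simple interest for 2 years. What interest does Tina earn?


Use the formula I = P x R x T / 100
P x R x T = 5000 x 10 x 2 = 100000
I = 100000 / 100 = $1000

$1000


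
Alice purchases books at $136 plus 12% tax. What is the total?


Calculate the tax:
12% of $136 = $16.32
Add tax to price:
$136 + $16.32 = $152.32

$152.32


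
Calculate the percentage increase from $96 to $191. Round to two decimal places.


Find the absolute change:
|191 - 96| = 95
Divide by original and multiply by 100:
95 / 96 x 100 = 98.9583...% ≈ 98.96%

98.96%


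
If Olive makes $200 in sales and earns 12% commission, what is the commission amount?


Convert rate to decimal:
12% = 0.12
Multiply by sales:
$200 x 0.12 = $24

$24


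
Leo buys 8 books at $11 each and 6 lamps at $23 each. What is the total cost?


Cost of books:
8 x $11 = $88
Cost of lamps:
6 x $23 = $138
Add both:
$88 + $138 = $226

$226


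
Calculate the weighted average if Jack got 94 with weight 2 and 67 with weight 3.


Weighted sum:
2 x 94 + 3 x 67 = 389
Total weight:
2 + 3 = 5
Weighted average:
389 / 5 = 77.8

77.8


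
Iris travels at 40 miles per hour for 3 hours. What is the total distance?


Use the formula: distance = speed x time
Speed = 40 mph, Time = 3 hours
40 x 3 = 120 miles

120 miles


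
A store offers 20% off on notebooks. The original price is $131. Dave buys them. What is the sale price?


Calculate the discount amount:
20% of $131 = $26.20
Subtract from original:
$131 - $26.20 = $104.80

$104.80


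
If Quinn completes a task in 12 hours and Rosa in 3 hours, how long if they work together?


Quinn's rate: 1/12 of the job per hour
Rosa's rate: 1/3 of the job per hour
Combined rate: 1/12 + 1/3 = 5/12 per hour
Time = 1 / (5/12) = 12/5 = 2.4 hours

2.4 hours


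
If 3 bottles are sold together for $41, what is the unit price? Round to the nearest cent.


Total cost: $41
Number of items: 3
Unit price: $41 / 3 = $13.6666... ≈ $13.67

$13.67


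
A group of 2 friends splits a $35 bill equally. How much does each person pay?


Total bill: $35
Number of people: 2
Each pays: $35 / 2 = $17.50

$17.50


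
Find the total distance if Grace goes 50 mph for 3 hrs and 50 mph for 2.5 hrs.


Leg 1 distance:
50 x 3 = 150 miles
Leg 2 distance:
50 x 2.5 = 125 miles
Total distance:
150 + 125 = 275 miles

275 miles


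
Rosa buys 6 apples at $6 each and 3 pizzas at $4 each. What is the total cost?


Cost of apples:
6 x $6 = $36
Cost of pizzas:
3 x $4 = $12
Add both:
$36 + $12 = $48

$48


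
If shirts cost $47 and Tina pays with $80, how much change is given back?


Start with the amount paid:
$80
Subtract the price:
$80 - $47 = $33

$33


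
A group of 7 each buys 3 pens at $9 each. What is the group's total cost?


Cost per person:
3 x $9 = $27
Group total:
7 x $27 = $189

$189


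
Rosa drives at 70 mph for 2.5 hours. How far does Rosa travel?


Use the formula: distance = speed x time
Speed = 70 mph, Time = 2.5 hours
70 x 2.5 = 175 miles

175 miles


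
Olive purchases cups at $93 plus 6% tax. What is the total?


Calculate the tax:
6% of $93 = $5.58
Add tax to price:
$93 + $5.58 = $98.58

$98.58


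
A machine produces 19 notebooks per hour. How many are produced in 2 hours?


Production rate: 19 notebooks per hour
Time: 2 hours
Total: 19 x 2 = 38 notebooks

38 notebooks


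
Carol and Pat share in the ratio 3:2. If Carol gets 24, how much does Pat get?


Find the multiplier:
24 / 3 = 8
Apply to Pat's share:
2 x 8 = 16

16


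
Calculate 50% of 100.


Convert percentage to decimal:
50% = 0.5
Multiply:
100 x 0.5 = 50

50


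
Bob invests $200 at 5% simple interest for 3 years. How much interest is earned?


Use the formula I = P x R x T / 100
P x R x T = 200 x 5 x 3 = 3000
I = 3000 / 100 = $30

$30


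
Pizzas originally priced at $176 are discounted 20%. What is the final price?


Calculate the discount amount:
20% of $176 = $35.20
Subtract from original:
$176 - $35.20 = $140.80

$140.80


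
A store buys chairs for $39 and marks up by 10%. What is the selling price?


Calculate the markup amount:
10% of $39 = $3.90
Add to cost:
$39 + $3.90 = $42.90

$42.90


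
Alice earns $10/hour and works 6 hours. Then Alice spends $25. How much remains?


Calculate earnings:
6 x $10 = $60
Subtract spending:
$60 - $25 = $35

$35


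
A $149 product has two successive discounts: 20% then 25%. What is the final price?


First discount:
20% of $149 = $29.80
Price after first discount:
$149 - $29.80 = $119.20
Second discount:
25% of $119.20 = $29.80
Final price:
$119.20 - $29.80 = $89.40

$89.40


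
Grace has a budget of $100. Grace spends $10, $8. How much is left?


Add up expenses:
$10 + $8 = $18
Subtract from budget:
$100 - $18 = $82

$82


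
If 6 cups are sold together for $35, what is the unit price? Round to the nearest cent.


Total cost: $35
Number of items: 6
Unit price: $35 / 6 = $5.8333... ≈ $5.83

$5.83


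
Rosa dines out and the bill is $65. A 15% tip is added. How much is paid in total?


Calculate the tip:
15% of $65 = $9.75
Add tip to meal cost:
$65 + $9.75 = $74.75

$74.75


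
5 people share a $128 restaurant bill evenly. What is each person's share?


Total bill: $128
Number of people: 5
Each pays: $128 / 5 = $25.60

$25.60


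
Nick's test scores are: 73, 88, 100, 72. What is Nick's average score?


Add the scores:
73 + 88 + 100 + 72 = 333
Divide by the number of tests:
333 / 4 = 83.25

83.25


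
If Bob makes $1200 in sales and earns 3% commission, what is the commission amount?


Convert rate to decimal:
3% = 0.03
Multiply by sales:
$1200 x 0.03 = $36

$36


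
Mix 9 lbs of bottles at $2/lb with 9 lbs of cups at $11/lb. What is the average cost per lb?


Cost of bottles:
9 x $2 = $18
Cost of cups:
9 x $11 = $99
Total cost: $18 + $99 = $117
Total weight: 18 lbs
Average: $117 / 18 = $6.50/lb

$6.50/lb


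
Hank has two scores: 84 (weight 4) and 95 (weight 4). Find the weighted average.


Weighted sum:
4 x 84 + 4 x 95 = 716
Total weight:
4 + 4 = 8
Weighted average:
716 / 8 = 89.5

89.5


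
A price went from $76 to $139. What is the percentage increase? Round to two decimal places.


Find the absolute change:
|139 - 76| = 63
Divide by original and multiply by 100:
63 / 76 x 100 = 82.8947...% ≈ 82.89%

82.89%


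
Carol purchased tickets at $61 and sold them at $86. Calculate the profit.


Selling price = $86
Cost price = $61
Profit = selling price - cost price:
Profit = $86 - $61 = $25

$25


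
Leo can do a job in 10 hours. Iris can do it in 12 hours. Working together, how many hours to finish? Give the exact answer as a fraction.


Leo's rate: 1/10 of the job per hour
Iris's rate: 1/12 of the job per hour
Combined rate: 1/10 + 1/12 = 11/60 per hour
Time = 1 / (11/60) = 60/11 hours (≈ 5.45 hours)

60/11 hours


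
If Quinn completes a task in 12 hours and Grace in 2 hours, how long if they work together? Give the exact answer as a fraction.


Quinn's rate: 1/12 of the job per hour
Grace's rate: 1/2 of the job per hour
Combined rate: 1/12 + 1/2 = 7/12 per hour
Time = 1 / (7/12) = 12/7 hours (≈ 1.71 hours)

12/7 hours


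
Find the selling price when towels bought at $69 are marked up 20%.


Calculate the markup amount:
20% of $69 = $13.80
Add to cost:
$69 + $13.80 = $82.80

$82.80


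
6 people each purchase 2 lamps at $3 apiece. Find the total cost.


Cost per person:
2 x $3 = $6
Group total:
6 x $6 = $36

$36


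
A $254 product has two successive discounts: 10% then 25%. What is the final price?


First discount:
10% of $254 = $25.40
Price after first discount:
$254 - $25.40 = $228.60
Second discount:
25% of $228.60 = $57.15
Final price:
$228.60 - $57.15 = $171.45

$171.45


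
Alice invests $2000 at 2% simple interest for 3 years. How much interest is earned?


Use the formula I = P x R x T / 100
P x R x T = 2000 x 2 x 3 = 12000
I = 12000 / 100 = $120

$120


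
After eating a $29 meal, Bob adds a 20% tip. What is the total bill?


Calculate the tip:
20% of $29 = $5.80
Add tip to meal cost:
$29 + $5.80 = $34.80

$34.80


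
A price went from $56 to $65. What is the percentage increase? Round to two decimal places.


Find the absolute change:
|65 - 56| = 9
Divide by original and multiply by 100:
9 / 56 x 100 = 16.0714...% ≈ 16.07%

16.07%


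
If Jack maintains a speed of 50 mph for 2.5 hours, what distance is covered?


Use the formula: distance = speed x time
Speed = 50 mph, Time = 2.5 hours
50 x 2.5 = 125 miles

125 miles


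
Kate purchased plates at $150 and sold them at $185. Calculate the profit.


Selling price = $185
Cost price = $150
Profit = selling price - cost price:
Profit = $185 - $150 = $35

$35


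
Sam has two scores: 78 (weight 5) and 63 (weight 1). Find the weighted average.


Weighted sum:
5 x 78 + 1 x 63 = 453
Total weight:
5 + 1 = 6
Weighted average:
453 / 6 = 75.5

75.5


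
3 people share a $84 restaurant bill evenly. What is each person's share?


Total bill: $84
Number of people: 3
Each pays: $84 / 3 = $28

$28


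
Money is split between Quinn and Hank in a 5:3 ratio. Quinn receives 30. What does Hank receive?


Find the multiplier:
30 / 5 = 6
Apply to Hank's share:
3 x 6 = 18

18


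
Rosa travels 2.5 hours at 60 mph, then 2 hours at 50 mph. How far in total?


Leg 1 distance:
60 x 2.5 = 150 miles
Leg 2 distance:
50 x 2 = 100 miles
Total distance:
150 + 100 = 250 miles

250 miles


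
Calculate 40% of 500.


Convert percentage to decimal:
40% = 0.4
Multiply:
500 x 0.4 = 200

200


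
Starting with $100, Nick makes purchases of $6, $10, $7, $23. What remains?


Add up expenses:
$6 + $10 + $7 + $23 = $46
Subtract from budget:
$100 - $46 = $54

$54


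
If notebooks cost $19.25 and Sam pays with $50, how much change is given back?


Start with the amount paid:
$50
Subtract the price:
$50 - $19.25 = $30.75

$30.75


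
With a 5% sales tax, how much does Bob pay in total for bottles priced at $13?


Calculate the tax:
5% of $13 = $0.65
Add tax to price:
$13 + $0.65 = $13.65

$13.65


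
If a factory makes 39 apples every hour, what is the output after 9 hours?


Production rate: 39 apples per hour
Time: 9 hours
Total: 39 x 9 = 351 apples

351 apples


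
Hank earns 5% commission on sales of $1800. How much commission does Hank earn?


Convert rate to decimal:
5% = 0.05
Multiply by sales:
$1800 x 0.05 = $90

$90


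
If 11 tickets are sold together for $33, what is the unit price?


Total cost: $33
Number of items: 11
Unit price: $33 / 11 = $3

$3


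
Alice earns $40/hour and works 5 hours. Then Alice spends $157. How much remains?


Calculate earnings:
5 x $40 = $200
Subtract spending:
$200 - $157 = $43

$43


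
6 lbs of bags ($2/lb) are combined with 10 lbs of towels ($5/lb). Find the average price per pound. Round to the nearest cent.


Cost of bags:
6 x $2 = $12
Cost of towels:
10 x $5 = $50
Total cost: $12 + $50 = $62
Total weight: 16 lbs
Average: $62 / 16 = $3.875 ≈ $3.88/lb

$3.88/lb


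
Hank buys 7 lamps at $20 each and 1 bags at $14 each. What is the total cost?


Cost of lamps:
7 x $20 = $140
Cost of bags:
1 x $14 = $14
Add both:
$140 + $14 = $154

$154


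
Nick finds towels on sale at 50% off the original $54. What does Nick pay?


Calculate the discount amount:
50% of $54 = $27
Subtract from original:
$54 - $27 = $27

$27


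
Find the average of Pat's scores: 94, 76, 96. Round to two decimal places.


Add the scores:
94 + 76 + 96 = 266
Divide by the number of tests:
266 / 3 = 88.6666... ≈ 88.67

88.67


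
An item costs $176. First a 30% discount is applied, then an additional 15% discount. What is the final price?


First discount:
30% of $176 = $52.80
Price after first discount:
$176 - $52.80 = $123.20
Second discount:
15% of $123.20 = $18.48
Final price:
$123.20 - $18.48 = $104.72

$104.72


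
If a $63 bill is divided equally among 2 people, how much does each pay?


Total bill: $63
Number of people: 2
Each pays: $63 / 2 = $31.50

$31.50


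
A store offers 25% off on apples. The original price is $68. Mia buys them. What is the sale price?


Calculate the discount amount:
25% of $68 = $17
Subtract from original:
$68 - $17 = $51

$51


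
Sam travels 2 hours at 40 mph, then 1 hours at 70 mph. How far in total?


Leg 1 distance:
40 x 2 = 80 miles
Leg 2 distance:
70 x 1 = 70 miles
Total distance:
80 + 70 = 150 miles

150 miles


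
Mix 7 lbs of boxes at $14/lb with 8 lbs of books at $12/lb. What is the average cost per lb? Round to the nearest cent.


Cost of boxes:
7 x $14 = $98
Cost of books:
8 x $12 = $96
Total cost: $98 + $96 = $194
Total weight: 15 lbs
Average: $194 / 15 = $12.9333... ≈ $12.93/lb

$12.93/lb


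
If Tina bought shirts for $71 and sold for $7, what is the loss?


Selling price = $7
Cost price = $71
Loss = cost price - selling price:
Loss = $71 - $7 = $64

$64


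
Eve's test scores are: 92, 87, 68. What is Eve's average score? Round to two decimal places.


Add the scores:
92 + 87 + 68 = 247
Divide by the number of tests:
247 / 3 = 82.3333... ≈ 82.33

82.33


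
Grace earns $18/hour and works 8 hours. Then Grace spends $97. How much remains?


Calculate earnings:
8 x $18 = $144
Subtract spending:
$144 - $97 = $47

$47


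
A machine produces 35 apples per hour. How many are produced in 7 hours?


Production rate: 35 apples per hour
Time: 7 hours
Total: 35 x 7 = 245 apples

245 apples


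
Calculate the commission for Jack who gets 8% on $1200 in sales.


Convert rate to decimal:
8% = 0.08
Multiply by sales:
$1200 x 0.08 = $96

$96


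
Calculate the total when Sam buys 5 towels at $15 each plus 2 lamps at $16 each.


Cost of towels:
5 x $15 = $75
Cost of lamps:
2 x $16 = $32
Add both:
$75 + $32 = $107

$107


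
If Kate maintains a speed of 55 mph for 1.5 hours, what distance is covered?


Use the formula: distance = speed x time
Speed = 55 mph, Time = 1.5 hours
55 x 1.5 = 82.5 miles

82.5 miles


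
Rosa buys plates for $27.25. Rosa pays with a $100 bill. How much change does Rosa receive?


Start with the amount paid:
$100
Subtract the price:
$100 - $27.25 = $72.75

$72.75


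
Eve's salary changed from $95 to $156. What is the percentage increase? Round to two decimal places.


Find the absolute change:
|156 - 95| = 61
Divide by original and multiply by 100:
61 / 95 x 100 = 64.2105...% ≈ 64.21%

64.21%


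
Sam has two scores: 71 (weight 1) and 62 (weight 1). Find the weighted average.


Weighted sum:
1 x 71 + 1 x 62 = 133
Total weight:
1 + 1 = 2
Weighted average:
133 / 2 = 66.5

66.5


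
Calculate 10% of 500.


Convert percentage to decimal:
10% = 0.1
Multiply:
500 x 0.1 = 50

50


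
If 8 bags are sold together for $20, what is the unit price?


Total cost: $20
Number of items: 8
Unit price: $20 / 8 = $2.50

$2.50


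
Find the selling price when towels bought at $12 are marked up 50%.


Calculate the markup amount:
50% of $12 = $6
Add to cost:
$12 + $6 = $18

$18


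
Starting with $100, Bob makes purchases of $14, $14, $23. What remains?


Add up expenses:
$14 + $14 + $23 = $51
Subtract from budget:
$100 - $51 = $49

$49


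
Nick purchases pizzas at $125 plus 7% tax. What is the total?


Calculate the tax:
7% of $125 = $8.75
Add tax to price:
$125 + $8.75 = $133.75

$133.75


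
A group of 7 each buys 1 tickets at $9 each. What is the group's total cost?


Cost per person:
1 x $9 = $9
Group total:
7 x $9 = $63

$63


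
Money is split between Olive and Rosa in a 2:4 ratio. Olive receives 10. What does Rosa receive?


Find the multiplier:
10 / 2 = 5
Apply to Rosa's share:
4 x 5 = 20

20


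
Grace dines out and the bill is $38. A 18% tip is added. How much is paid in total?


Calculate the tip:
18% of $38 = $6.84
Add tip to meal cost:
$38 + $6.84 = $44.84

$44.84


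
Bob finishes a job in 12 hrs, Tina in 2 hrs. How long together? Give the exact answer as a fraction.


Bob's rate: 1/12 of the job per hour
Tina's rate: 1/2 of the job per hour
Combined rate: 1/12 + 1/2 = 7/12 per hour
Time = 1 / (7/12) = 12/7 hours (≈ 1.71 hours)

12/7 hours


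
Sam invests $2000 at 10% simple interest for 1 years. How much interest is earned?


Use the formula I = P x R x T / 100
P x R x T = 2000 x 10 x 1 = 20000
I = 20000 / 100 = $200

$200


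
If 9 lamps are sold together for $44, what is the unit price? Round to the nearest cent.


Total cost: $44
Number of items: 9
Unit price: $44 / 9 = $4.8888... ≈ $4.89

$4.89


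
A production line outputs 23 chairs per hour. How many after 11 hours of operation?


Production rate: 23 chairs per hour
Time: 11 hours
Total: 23 x 11 = 253 chairs

253 chairs


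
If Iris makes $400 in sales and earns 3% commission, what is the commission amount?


Convert rate to decimal:
3% = 0.03
Multiply by sales:
$400 x 0.03 = $12

$12


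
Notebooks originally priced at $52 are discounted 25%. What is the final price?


Calculate the discount amount:
25% of $52 = $13
Subtract from original:
$52 - $13 = $39

$39


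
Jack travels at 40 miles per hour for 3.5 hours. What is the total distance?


Use the formula: distance = speed x time
Speed = 40 mph, Time = 3.5 hours
40 x 3.5 = 140 miles

140 miles


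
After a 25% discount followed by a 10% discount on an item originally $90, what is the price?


First discount:
25% of $90 = $22.50
Price after first discount:
$90 - $22.50 = $67.50
Second discount:
10% of $67.50 = $6.75
Final price:
$67.50 - $6.75 = $60.75

$60.75


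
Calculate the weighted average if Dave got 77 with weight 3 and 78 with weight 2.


Weighted sum:
3 x 77 + 2 x 78 = 387
Total weight:
3 + 2 = 5
Weighted average:
387 / 5 = 77.4

77.4


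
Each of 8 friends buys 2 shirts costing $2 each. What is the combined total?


Cost per person:
2 x $2 = $4
Group total:
8 x $4 = $32

$32


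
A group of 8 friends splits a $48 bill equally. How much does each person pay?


Total bill: $48
Number of people: 8
Each pays: $48 / 8 = $6

$6


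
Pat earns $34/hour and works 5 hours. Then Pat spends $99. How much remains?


Calculate earnings:
5 x $34 = $170
Subtract spending:
$170 - $99 = $71

$71


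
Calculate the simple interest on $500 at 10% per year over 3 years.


Use the formula I = P x R x T / 100
P x R x T = 500 x 10 x 3 = 15000
I = 15000 / 100 = $150

$150


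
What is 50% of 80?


Convert percentage to decimal:
50% = 0.5
Multiply:
80 x 0.5 = 40

40


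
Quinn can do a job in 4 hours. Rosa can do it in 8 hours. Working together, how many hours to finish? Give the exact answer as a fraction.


Quinn's rate: 1/4 of the job per hour
Rosa's rate: 1/8 of the job per hour
Combined rate: 1/4 + 1/8 = 3/8 per hour
Time = 1 / (3/8) = 8/3 hours (≈ 2.67 hours)

8/3 hours


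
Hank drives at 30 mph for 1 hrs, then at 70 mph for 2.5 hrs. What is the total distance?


Leg 1 distance:
30 x 1 = 30 miles
Leg 2 distance:
70 x 2.5 = 175 miles
Total distance:
30 + 175 = 205 miles

205 miles


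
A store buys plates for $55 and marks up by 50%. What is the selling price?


Calculate the markup amount:
50% of $55 = $27.50
Add to cost:
$55 + $27.50 = $82.50

$82.50


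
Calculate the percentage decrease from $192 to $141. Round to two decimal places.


Find the absolute change:
|141 - 192| = 51
Divide by original and multiply by 100:
51 / 192 x 100 = 26.5625% ≈ 26.56%

26.56%


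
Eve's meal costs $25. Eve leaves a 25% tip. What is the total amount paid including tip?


Calculate the tip:
25% of $25 = $6.25
Add tip to meal cost:
$25 + $6.25 = $31.25

$31.25


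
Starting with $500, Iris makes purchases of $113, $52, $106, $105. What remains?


Add up expenses:
$113 + $52 + $106 + $105 = $376
Subtract from budget:
$500 - $376 = $124

$124


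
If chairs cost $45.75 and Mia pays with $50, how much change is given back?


Start with the amount paid:
$50
Subtract the price:
$50 - $45.75 = $4.25

$4.25


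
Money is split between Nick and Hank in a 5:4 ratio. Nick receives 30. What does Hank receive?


Find the multiplier:
30 / 5 = 6
Apply to Hank's share:
4 x 6 = 24

24


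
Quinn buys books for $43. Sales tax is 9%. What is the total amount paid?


Calculate the tax:
9% of $43 = $3.87
Add tax to price:
$43 + $3.87 = $46.87

$46.87


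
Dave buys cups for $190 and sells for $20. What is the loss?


Selling price = $20
Cost price = $190
Loss = cost price - selling price:
Loss = $190 - $20 = $170

$170


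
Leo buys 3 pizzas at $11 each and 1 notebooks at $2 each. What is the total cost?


Cost of pizzas:
3 x $11 = $33
Cost of notebooks:
1 x $2 = $2
Add both:
$33 + $2 = $35

$35


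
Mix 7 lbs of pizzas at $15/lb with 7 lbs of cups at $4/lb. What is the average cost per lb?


Cost of pizzas:
7 x $15 = $105
Cost of cups:
7 x $4 = $28
Total cost: $105 + $28 = $133
Total weight: 14 lbs
Average: $133 / 14 = $9.50/lb

$9.50/lb


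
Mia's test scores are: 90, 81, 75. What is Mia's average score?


Add the scores:
90 + 81 + 75 = 246
Divide by the number of tests:
246 / 3 = 82

82


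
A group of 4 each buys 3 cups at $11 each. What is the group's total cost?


Cost per person:
3 x $11 = $33
Group total:
4 x $33 = $132

$132


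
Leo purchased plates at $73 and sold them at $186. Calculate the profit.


Selling price = $186
Cost price = $73
Profit = selling price - cost price:
Profit = $186 - $73 = $113

$113


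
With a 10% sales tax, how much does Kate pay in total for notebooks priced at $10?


Calculate the tax:
10% of $10 = $1
Add tax to price:
$10 + $1 = $11

$11


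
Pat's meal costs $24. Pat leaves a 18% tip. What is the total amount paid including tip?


Calculate the tip:
18% of $24 = $4.32
Add tip to meal cost:
$24 + $4.32 = $28.32

$28.32


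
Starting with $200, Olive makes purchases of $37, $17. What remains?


Add up expenses:
$37 + $17 = $54
Subtract from budget:
$200 - $54 = $146

$146


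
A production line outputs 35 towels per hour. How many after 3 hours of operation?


Production rate: 35 towels per hour
Time: 3 hours
Total: 35 x 3 = 105 towels

105 towels


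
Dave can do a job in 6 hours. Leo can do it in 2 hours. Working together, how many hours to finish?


Dave's rate: 1/6 of the job per hour
Leo's rate: 1/2 of the job per hour
Combined rate: 1/6 + 1/2 = 2/3 per hour
Time = 1 / (2/3) = 3/2 = 1.5 hours

1.5 hours


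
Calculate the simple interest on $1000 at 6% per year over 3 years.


Use the formula I = P x R x T / 100
P x R x T = 1000 x 6 x 3 = 18000
I = 18000 / 100 = $180

$180


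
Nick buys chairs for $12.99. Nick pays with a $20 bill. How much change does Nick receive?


Start with the amount paid:
$20
Subtract the price:
$20 - $12.99 = $7.01

$7.01


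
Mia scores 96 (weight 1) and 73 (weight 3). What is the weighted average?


Weighted sum:
1 x 96 + 3 x 73 = 315
Total weight:
1 + 3 = 4
Weighted average:
315 / 4 = 78.75

78.75


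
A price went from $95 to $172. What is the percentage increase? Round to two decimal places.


Find the absolute change:
|172 - 95| = 77
Divide by original and multiply by 100:
77 / 95 x 100 = 81.0526...% ≈ 81.05%

81.05%


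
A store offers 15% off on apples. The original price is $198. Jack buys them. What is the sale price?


Calculate the discount amount:
15% of $198 = $29.70
Subtract from original:
$198 - $29.70 = $168.30

$168.30


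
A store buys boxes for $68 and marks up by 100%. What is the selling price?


Calculate the markup amount:
100% of $68 = $68
Add to cost:
$68 + $68 = $136

$136


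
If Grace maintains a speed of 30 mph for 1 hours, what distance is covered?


Use the formula: distance = speed x time
Speed = 30 mph, Time = 1 hours
30 x 1 = 30 miles

30 miles


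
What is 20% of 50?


Convert percentage to decimal:
20% = 0.2
Multiply:
50 x 0.2 = 10

10


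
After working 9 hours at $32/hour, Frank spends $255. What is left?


Calculate earnings:
9 x $32 = $288
Subtract spending:
$288 - $255 = $33

$33


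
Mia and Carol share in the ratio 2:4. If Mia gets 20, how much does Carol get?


Find the multiplier:
20 / 2 = 10
Apply to Carol's share:
4 x 10 = 40

40


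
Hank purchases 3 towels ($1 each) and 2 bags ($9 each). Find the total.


Cost of towels:
3 x $1 = $3
Cost of bags:
2 x $9 = $18
Add both:
$3 + $18 = $21

$21


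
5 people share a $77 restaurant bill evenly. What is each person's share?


Total bill: $77
Number of people: 5
Each pays: $77 / 5 = $15.40

$15.40


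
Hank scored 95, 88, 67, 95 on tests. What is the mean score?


Add the scores:
95 + 88 + 67 + 95 = 345
Divide by the number of tests:
345 / 4 = 86.25

86.25


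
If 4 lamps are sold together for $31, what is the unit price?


Total cost: $31
Number of items: 4
Unit price: $31 / 4 = $7.75

$7.75


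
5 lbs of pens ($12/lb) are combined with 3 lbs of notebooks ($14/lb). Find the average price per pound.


Cost of pens:
5 x $12 = $60
Cost of notebooks:
3 x $14 = $42
Total cost: $60 + $42 = $102
Total weight: 8 lbs
Average: $102 / 8 = $12.75/lb

$12.75/lb


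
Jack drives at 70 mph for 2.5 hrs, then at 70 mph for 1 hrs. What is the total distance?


Leg 1 distance:
70 x 2.5 = 175 miles
Leg 2 distance:
70 x 1 = 70 miles
Total distance:
175 + 70 = 245 miles

245 miles


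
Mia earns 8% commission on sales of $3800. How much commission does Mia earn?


Convert rate to decimal:
8% = 0.08
Multiply by sales:
$3800 x 0.08 = $304

$304


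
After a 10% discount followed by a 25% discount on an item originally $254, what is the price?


First discount:
10% of $254 = $25.40
Price after first discount:
$254 - $25.40 = $228.60
Second discount:
25% of $228.60 = $57.15
Final price:
$228.60 - $57.15 = $171.45

$171.45


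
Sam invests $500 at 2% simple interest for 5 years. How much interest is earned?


Use the formula I = P x R x T / 100
P x R x T = 500 x 2 x 5 = 5000
I = 5000 / 100 = $50

$50


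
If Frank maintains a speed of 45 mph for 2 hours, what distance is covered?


Use the formula: distance = speed x time
Speed = 45 mph, Time = 2 hours
45 x 2 = 90 miles

90 miles


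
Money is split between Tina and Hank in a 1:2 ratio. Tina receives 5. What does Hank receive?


Find the multiplier:
5 / 1 = 5
Apply to Hank's share:
2 x 5 = 10

10


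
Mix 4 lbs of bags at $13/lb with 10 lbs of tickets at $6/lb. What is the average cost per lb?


Cost of bags:
4 x $13 = $52
Cost of tickets:
10 x $6 = $60
Total cost: $52 + $60 = $112
Total weight: 14 lbs
Average: $112 / 14 = $8/lb

$8/lb


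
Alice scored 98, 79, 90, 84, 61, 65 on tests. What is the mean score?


Add the scores:
98 + 79 + 90 + 84 + 61 + 65 = 477
Divide by the number of tests:
477 / 6 = 79.5

79.5


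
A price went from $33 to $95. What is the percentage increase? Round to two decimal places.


Find the absolute change:
|95 - 33| = 62
Divide by original and multiply by 100:
62 / 33 x 100 = 187.8787...% ≈ 187.88%

187.88%


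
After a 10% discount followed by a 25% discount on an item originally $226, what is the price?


First discount:
10% of $226 = $22.60
Price after first discount:
$226 - $22.60 = $203.40
Second discount:
25% of $203.40 = $50.85
Final price:
$203.40 - $50.85 = $152.55

$152.55


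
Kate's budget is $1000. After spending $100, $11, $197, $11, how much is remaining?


Add up expenses:
$100 + $11 + $197 + $11 = $319
Subtract from budget:
$1000 - $319 = $681

$681


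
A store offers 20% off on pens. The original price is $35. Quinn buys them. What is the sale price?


Calculate the discount amount:
20% of $35 = $7
Subtract from original:
$35 - $7 = $28

$28


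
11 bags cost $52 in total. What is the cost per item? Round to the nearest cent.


Total cost: $52
Number of items: 11
Unit price: $52 / 11 = $4.7272... ≈ $4.73

$4.73


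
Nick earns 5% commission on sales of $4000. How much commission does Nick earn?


Convert rate to decimal:
5% = 0.05
Multiply by sales:
$4000 x 0.05 = $200

$200


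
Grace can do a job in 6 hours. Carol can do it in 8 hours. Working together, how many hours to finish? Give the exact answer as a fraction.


Grace's rate: 1/6 of the job per hour
Carol's rate: 1/8 of the job per hour
Combined rate: 1/6 + 1/8 = 7/24 per hour
Time = 1 / (7/24) = 24/7 hours (≈ 3.43 hours)

24/7 hours


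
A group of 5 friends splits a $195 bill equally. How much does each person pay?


Total bill: $195
Number of people: 5
Each pays: $195 / 5 = $39

$39


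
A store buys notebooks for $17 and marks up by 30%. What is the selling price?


Calculate the markup amount:
30% of $17 = $5.10
Add to cost:
$17 + $5.10 = $22.10

$22.10


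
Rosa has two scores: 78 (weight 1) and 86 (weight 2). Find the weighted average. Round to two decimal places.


Weighted sum:
1 x 78 + 2 x 86 = 250
Total weight:
1 + 2 = 3
Weighted average:
250 / 3 = 83.3333... ≈ 83.33

83.33


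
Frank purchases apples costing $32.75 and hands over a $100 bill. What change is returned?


Start with the amount paid:
$100
Subtract the price:
$100 - $32.75 = $67.25

$67.25


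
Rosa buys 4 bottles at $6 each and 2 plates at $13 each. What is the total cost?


Cost of bottles:
4 x $6 = $24
Cost of plates:
2 x $13 = $26
Add both:
$24 + $26 = $50

$50


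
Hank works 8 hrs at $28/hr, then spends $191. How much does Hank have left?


Calculate earnings:
8 x $28 = $224
Subtract spending:
$224 - $191 = $33

$33


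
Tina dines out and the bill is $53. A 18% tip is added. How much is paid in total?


Calculate the tip:
18% of $53 = $9.54
Add tip to meal cost:
$53 + $9.54 = $62.54

$62.54


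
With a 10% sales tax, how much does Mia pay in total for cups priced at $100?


Calculate the tax:
10% of $100 = $10
Add tax to price:
$100 + $10 = $110

$110


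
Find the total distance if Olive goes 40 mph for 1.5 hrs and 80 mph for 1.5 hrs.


Leg 1 distance:
40 x 1.5 = 60 miles
Leg 2 distance:
80 x 1.5 = 120 miles
Total distance:
60 + 120 = 180 miles

180 miles


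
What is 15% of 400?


Convert percentage to decimal:
15% = 0.15
Multiply:
400 x 0.15 = 60

60


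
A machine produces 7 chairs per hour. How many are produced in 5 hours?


Production rate: 7 chairs per hour
Time: 5 hours
Total: 7 x 5 = 35 chairs

35 chairs


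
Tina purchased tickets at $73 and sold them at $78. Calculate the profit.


Selling price = $78
Cost price = $73
Profit = selling price - cost price:
Profit = $78 - $73 = $5

$5


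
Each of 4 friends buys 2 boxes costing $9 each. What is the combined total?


Cost per person:
2 x $9 = $18
Group total:
4 x $18 = $72

$72


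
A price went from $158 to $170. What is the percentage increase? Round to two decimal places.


Find the absolute change:
|170 - 158| = 12
Divide by original and multiply by 100:
12 / 158 x 100 = 7.5949...% ≈ 7.59%

7.59%


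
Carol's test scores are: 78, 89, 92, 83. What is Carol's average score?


Add the scores:
78 + 89 + 92 + 83 = 342
Divide by the number of tests:
342 / 4 = 85.5

85.5


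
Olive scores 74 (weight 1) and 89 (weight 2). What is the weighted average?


Weighted sum:
1 x 74 + 2 x 89 = 252
Total weight:
1 + 2 = 3
Weighted average:
252 / 3 = 84

84


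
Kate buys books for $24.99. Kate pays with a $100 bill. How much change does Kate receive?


Start with the amount paid:
$100
Subtract the price:
$100 - $24.99 = $75.01

$75.01


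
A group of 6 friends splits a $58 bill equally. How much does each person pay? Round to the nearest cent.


Total bill: $58
Number of people: 6
Each pays: $58 / 6 = $9.6666... ≈ $9.67

$9.67


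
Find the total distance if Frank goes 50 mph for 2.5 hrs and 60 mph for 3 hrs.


Leg 1 distance:
50 x 2.5 = 125 miles
Leg 2 distance:
60 x 3 = 180 miles
Total distance:
125 + 180 = 305 miles

305 miles


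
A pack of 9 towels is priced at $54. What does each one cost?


Total cost: $54
Number of items: 9
Unit price: $54 / 9 = $6

$6


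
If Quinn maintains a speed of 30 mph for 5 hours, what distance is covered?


Use the formula: distance = speed x time
Speed = 30 mph, Time = 5 hours
30 x 5 = 150 miles

150 miles


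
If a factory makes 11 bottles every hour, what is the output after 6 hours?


Production rate: 11 bottles per hour
Time: 6 hours
Total: 11 x 6 = 66 bottles

66 bottles


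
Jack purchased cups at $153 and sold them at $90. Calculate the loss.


Selling price = $90
Cost price = $153
Loss = cost price - selling price:
Loss = $153 - $90 = $63

$63


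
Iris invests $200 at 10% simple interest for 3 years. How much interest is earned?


Use the formula I = P x R x T / 100
P x R x T = 200 x 10 x 3 = 6000
I = 6000 / 100 = $60

$60


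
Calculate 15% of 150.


Convert percentage to decimal:
15% = 0.15
Multiply:
150 x 0.15 = 22.5

22.5


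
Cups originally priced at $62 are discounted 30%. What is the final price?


Calculate the discount amount:
30% of $62 = $18.60
Subtract from original:
$62 - $18.60 = $43.40

$43.40


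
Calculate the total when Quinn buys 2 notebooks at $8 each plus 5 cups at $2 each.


Cost of notebooks:
2 x $8 = $16
Cost of cups:
5 x $2 = $10
Add both:
$16 + $10 = $26

$26


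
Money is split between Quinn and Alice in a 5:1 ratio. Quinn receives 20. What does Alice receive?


Find the multiplier:
20 / 5 = 4
Apply to Alice's share:
1 x 4 = 4

4


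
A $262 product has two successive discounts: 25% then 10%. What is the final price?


First discount:
25% of $262 = $65.50
Price after first discount:
$262 - $65.50 = $196.50
Second discount:
10% of $196.50 = $19.65
Final price:
$196.50 - $19.65 = $176.85

$176.85


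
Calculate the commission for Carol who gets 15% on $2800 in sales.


Convert rate to decimal:
15% = 0.15
Multiply by sales:
$2800 x 0.15 = $420

$420


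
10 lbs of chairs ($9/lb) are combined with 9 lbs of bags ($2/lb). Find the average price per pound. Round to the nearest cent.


Cost of chairs:
10 x $9 = $90
Cost of bags:
9 x $2 = $18
Total cost: $90 + $18 = $108
Total weight: 19 lbs
Average: $108 / 19 = $5.6842... ≈ $5.68/lb

$5.68/lb


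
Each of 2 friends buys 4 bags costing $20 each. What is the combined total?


Cost per person:
4 x $20 = $80
Group total:
2 x $80 = $160

$160


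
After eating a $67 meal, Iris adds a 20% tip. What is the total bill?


Calculate the tip:
20% of $67 = $13.40
Add tip to meal cost:
$67 + $13.40 = $80.40

$80.40


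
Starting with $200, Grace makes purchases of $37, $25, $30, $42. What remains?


Add up expenses:
$37 + $25 + $30 + $42 = $134
Subtract from budget:
$200 - $134 = $66

$66


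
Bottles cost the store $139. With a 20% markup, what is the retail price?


Calculate the markup amount:
20% of $139 = $27.80
Add to cost:
$139 + $27.80 = $166.80

$166.80


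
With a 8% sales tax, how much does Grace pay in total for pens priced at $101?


Calculate the tax:
8% of $101 = $8.08
Add tax to price:
$101 + $8.08 = $109.08

$109.08


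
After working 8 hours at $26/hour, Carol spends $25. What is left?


Calculate earnings:
8 x $26 = $208
Subtract spending:
$208 - $25 = $183

$183


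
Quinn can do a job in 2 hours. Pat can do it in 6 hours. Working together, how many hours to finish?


Quinn's rate: 1/2 of the job per hour
Pat's rate: 1/6 of the job per hour
Combined rate: 1/2 + 1/6 = 2/3 per hour
Time = 1 / (2/3) = 3/2 = 1.5 hours

1.5 hours


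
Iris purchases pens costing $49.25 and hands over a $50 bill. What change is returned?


Start with the amount paid:
$50
Subtract the price:
$50 - $49.25 = $0.75

$0.75


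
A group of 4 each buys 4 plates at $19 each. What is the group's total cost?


Cost per person:
4 x $19 = $76
Group total:
4 x $76 = $304

$304


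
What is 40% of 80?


Convert percentage to decimal:
40% = 0.4
Multiply:
80 x 0.4 = 32

32


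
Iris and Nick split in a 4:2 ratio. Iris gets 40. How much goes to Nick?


Find the multiplier:
40 / 4 = 10
Apply to Nick's share:
2 x 10 = 20

20


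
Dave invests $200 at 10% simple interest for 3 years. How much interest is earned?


Use the formula I = P x R x T / 100
P x R x T = 200 x 10 x 3 = 6000
I = 6000 / 100 = $60

$60


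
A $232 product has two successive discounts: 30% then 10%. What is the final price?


First discount:
30% of $232 = $69.60
Price after first discount:
$232 - $69.60 = $162.40
Second discount:
10% of $162.40 = $16.24
Final price:
$162.40 - $16.24 = $146.16

$146.16


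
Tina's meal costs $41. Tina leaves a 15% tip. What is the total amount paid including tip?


Calculate the tip:
15% of $41 = $6.15
Add tip to meal cost:
$41 + $6.15 = $47.15

$47.15
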